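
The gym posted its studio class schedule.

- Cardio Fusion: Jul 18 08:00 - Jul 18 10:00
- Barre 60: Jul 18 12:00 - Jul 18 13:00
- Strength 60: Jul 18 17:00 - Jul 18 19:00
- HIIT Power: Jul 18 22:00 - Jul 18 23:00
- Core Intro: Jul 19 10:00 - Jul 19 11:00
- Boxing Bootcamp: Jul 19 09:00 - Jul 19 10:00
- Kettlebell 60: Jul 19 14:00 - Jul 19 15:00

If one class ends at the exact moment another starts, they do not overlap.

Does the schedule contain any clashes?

Two intervals overlap when each starts before the other ends.
Sorted by start: Cardio Fusion, Barre 60, Strength 60, HIIT Power, Boxing Bootcamp, Core Intro, Kettlebell 60.
Barre 60 starts after Cardio Fusion ends — done with Cardio Fusion.
Strength 60 starts after Barre 60 ends — done with Barre 60.
HIIT Power starts after Strength 60 ends — done with Strength 60.
Boxing Bootcamp starts after HIIT Power ends — done with HIIT Power.
Core Intro starts exactly when Boxing Bootcamp ends (back-to-back, no overlap) — done with Boxing Bootcamp.
Kettlebell 60 starts after Core Intro ends.
Every pair is clear; the schedule has no overlaps.

No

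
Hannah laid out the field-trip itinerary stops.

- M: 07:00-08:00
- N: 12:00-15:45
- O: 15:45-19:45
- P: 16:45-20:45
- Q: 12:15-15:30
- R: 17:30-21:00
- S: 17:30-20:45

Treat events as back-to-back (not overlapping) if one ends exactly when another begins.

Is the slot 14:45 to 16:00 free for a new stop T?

M: ends 08:00 at or before T starts 14:45 → clear.
N: starts 12:00 before T ends 16:00, and ends 15:45 after T starts 14:45 → overlap.
Q: starts 12:15 before T ends 16:00, and ends 15:30 after T starts 14:45 → overlap.
O: starts 15:45 before T ends 16:00, and ends 19:45 after T starts 14:45 → overlap.
P: starts 16:45 at or after T ends 16:00 → clear.
R: starts 17:30 at or after T ends 16:00 → clear.
S: starts 17:30 at or after T ends 16:00 → clear.
T overlaps N, O, Q.

No — it overlaps N, O, Q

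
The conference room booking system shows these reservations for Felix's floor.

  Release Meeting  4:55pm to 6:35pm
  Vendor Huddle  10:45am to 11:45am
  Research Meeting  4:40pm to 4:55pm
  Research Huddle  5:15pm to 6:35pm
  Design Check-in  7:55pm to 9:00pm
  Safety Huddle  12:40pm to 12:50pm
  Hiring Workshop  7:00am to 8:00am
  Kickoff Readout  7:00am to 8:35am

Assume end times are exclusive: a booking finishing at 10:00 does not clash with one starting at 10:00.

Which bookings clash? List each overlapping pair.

Check each pair: they overlap iff neither finishes before the other starts.
Sorted by start: Hiring Workshop, Kickoff Readout, Vendor Huddle, Safety Huddle, Research Meeting, Release Meeting, Research Huddle, Design Check-in.
Kickoff Readout starts before Hiring Workshop ends → Hiring Workshop and Kickoff Readout overlap.
Vendor Huddle starts after Hiring Workshop ends, so nothing later overlaps Hiring Workshop either.
Vendor Huddle starts after Kickoff Readout ends, so nothing later overlaps Kickoff Readout either.
Safety Huddle starts after Vendor Huddle ends, so nothing later overlaps Vendor Huddle either.
Research Meeting starts after Safety Huddle ends, so nothing later overlaps Safety Huddle either.
Release Meeting starts exactly when Research Meeting ends (back-to-back, no overlap), so nothing later overlaps Research Meeting either.
Research Huddle starts before Release Meeting ends → Release Meeting and Research Huddle overlap.
Design Check-in starts after Release Meeting ends.
Design Check-in starts after Research Huddle ends.

Hiring Workshop & Kickoff Readout, Release Meeting & Research Huddle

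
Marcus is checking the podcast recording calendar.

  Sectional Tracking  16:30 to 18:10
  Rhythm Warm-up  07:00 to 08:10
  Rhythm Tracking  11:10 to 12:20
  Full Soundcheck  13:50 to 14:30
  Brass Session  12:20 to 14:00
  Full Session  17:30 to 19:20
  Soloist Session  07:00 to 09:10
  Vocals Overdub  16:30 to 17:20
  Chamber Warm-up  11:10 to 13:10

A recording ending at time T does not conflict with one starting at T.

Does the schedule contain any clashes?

Two intervals overlap when each starts before the other ends.
Sorted by start: Soloist Session, Rhythm Warm-up, Rhythm Tracking, Chamber Warm-up, Brass Session, Full Soundcheck, Sectional Tracking, Vocals Overdub, Full Session.
Rhythm Warm-up starts before Soloist Session ends → Soloist Session and Rhythm Warm-up overlap.
That's a conflict, so the schedule is not conflict-free.

Yes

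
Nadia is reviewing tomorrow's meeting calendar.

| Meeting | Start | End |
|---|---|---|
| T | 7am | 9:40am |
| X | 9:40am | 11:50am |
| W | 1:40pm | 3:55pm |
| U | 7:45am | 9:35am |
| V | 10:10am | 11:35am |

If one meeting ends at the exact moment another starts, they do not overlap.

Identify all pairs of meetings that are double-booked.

Sorted by start: T, U, X, V, W.
U starts before T ends → T and U overlap.
X starts exactly when T ends (back-to-back, no overlap) — done with T.
X starts after U ends — done with U.
V starts before X ends → X and V overlap.
W starts after X ends.
W starts after V ends.

T & U, V & X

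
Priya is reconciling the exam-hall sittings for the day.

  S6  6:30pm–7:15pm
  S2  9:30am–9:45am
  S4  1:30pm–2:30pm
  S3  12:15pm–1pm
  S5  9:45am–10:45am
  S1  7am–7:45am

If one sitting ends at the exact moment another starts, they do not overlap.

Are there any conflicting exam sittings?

No

Sorted by start: S1, S2, S5, S3, S4, S6.
S2 starts after S1 ends, so S1 has no further overlaps.
S5 starts exactly when S2 ends (back-to-back, no overlap), so S2 has no further overlaps.
S3 starts after S5 ends, so S5 has no further overlaps.
S4 starts after S3 ends, so S3 has no further overlaps.
S6 starts after S4 ends.
Every pair is clear; the schedule has no overlaps.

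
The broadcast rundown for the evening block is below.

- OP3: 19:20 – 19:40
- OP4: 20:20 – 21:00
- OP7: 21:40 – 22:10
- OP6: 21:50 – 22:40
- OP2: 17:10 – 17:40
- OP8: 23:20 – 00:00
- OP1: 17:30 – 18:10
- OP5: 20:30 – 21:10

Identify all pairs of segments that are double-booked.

Sorted by start: OP2, OP1, OP3, OP4, OP5, OP7, OP6, OP8.
OP1 starts before OP2 ends → OP2 and OP1 overlap.
OP3 starts after OP2 ends, so nothing later overlaps OP2 either.
OP3 starts after OP1 ends, so nothing later overlaps OP1 either.
OP4 starts after OP3 ends, so nothing later overlaps OP3 either.
OP5 starts before OP4 ends → OP4 and OP5 overlap.
OP7 starts after OP4 ends, so nothing later overlaps OP4 either.
OP7 starts after OP5 ends, so nothing later overlaps OP5 either.
OP6 starts before OP7 ends → OP7 and OP6 overlap.
OP8 starts after OP7 ends.
OP8 starts after OP6 ends.

OP1 & OP2, OP4 & OP5, OP6 & OP7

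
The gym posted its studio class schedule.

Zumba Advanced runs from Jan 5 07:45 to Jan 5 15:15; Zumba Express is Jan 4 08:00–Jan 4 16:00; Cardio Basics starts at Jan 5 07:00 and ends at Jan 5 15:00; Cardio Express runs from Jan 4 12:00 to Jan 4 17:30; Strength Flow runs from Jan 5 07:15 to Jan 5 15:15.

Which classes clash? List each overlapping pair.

Cardio Basics & Strength Flow, Cardio Basics & Zumba Advanced, Cardio Express & Zumba Express, Strength Flow & Zumba Advanced

Sorted by start: Zumba Express, Cardio Express, Cardio Basics, Strength Flow, Zumba Advanced.
Cardio Express starts before Zumba Express ends → Zumba Express and Cardio Express overlap.
Cardio Basics starts after Zumba Express ends, so nothing later overlaps Zumba Express either.
Cardio Basics starts after Cardio Express ends, so nothing later overlaps Cardio Express either.
Strength Flow starts before Cardio Basics ends → Cardio Basics and Strength Flow overlap.
Zumba Advanced starts before Cardio Basics ends → Cardio Basics and Zumba Advanced overlap.
Zumba Advanced starts before Strength Flow ends → Strength Flow and Zumba Advanced overlap.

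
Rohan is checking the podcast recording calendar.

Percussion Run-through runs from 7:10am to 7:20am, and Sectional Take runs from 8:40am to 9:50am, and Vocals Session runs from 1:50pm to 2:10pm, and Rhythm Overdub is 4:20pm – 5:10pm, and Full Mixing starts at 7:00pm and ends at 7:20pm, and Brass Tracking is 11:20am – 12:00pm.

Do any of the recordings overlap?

No

Check each pair: they overlap iff neither finishes before the other starts.
Sorted by start: Percussion Run-through, Sectional Take, Brass Tracking, Vocals Session, Rhythm Overdub, Full Mixing.
Sectional Take starts after Percussion Run-through ends; Percussion Run-through is clear from here.
Brass Tracking starts after Sectional Take ends; Sectional Take is clear from here.
Vocals Session starts after Brass Tracking ends; Brass Tracking is clear from here.
Rhythm Overdub starts after Vocals Session ends; Vocals Session is clear from here.
Full Mixing starts after Rhythm Overdub ends.
Every pair is clear; the schedule has no overlaps.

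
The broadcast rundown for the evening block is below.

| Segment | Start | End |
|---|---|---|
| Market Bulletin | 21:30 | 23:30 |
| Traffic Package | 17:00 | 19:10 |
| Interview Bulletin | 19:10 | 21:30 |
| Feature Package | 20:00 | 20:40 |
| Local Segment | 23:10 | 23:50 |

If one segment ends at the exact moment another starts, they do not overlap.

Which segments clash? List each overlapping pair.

Feature Package & Interview Bulletin, Local Segment & Market Bulletin

Sorted by start: Traffic Package, Interview Bulletin, Feature Package, Market Bulletin, Local Segment.
Interview Bulletin starts exactly when Traffic Package ends (back-to-back, no overlap); Traffic Package is clear from here.
Feature Package starts before Interview Bulletin ends → Interview Bulletin and Feature Package overlap.
Market Bulletin starts exactly when Interview Bulletin ends (back-to-back, no overlap); Interview Bulletin is clear from here.
Market Bulletin starts after Feature Package ends; Feature Package is clear from here.
Local Segment starts before Market Bulletin ends → Market Bulletin and Local Segment overlap.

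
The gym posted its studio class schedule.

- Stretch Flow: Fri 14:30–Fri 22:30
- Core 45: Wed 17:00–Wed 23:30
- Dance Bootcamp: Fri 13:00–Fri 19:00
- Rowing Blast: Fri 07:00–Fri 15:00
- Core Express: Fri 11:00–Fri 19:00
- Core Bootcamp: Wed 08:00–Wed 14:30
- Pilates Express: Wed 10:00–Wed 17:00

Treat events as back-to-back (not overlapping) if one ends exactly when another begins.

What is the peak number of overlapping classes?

Sweep the timeline, counting +1 at each start and −1 at each end (ends before starts at a tie):
Wed 08:00 start Core Bootcamp → 1
Wed 10:00 start Pilates Express → 2
Wed 14:30 end Core Bootcamp → 1
Wed 17:00 end Pilates Express → 0
Wed 17:00 start Core 45 → 1
Wed 23:30 end Core 45 → 0
Fri 07:00 start Rowing Blast → 1
Fri 11:00 start Core Express → 2
Fri 13:00 start Dance Bootcamp → 3
Fri 14:30 start Stretch Flow → 4
Fri 15:00 end Rowing Blast → 3
Fri 19:00 end Core Express → 2
Fri 19:00 end Dance Bootcamp → 1
Fri 22:30 end Stretch Flow → 0
Peak is 4, at Fri 14:30 (Core Express, Dance Bootcamp, Rowing Blast, Stretch Flow).

4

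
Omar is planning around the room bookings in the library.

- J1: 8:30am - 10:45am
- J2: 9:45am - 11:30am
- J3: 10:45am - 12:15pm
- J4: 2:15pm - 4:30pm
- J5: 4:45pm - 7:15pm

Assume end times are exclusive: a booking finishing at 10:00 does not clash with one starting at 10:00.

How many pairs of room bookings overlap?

Check each pair: they overlap iff neither finishes before the other starts.
Sorted by start: J1, J2, J3, J4, J5.
J2 starts before J1 ends → J1 and J2 overlap.
J3 starts exactly when J1 ends (back-to-back, no overlap) — done with J1.
J3 starts before J2 ends → J2 and J3 overlap.
J4 starts after J2 ends — done with J2.
J4 starts after J3 ends — done with J3.
J5 starts after J4 ends.
Overlapping pairs: J1 & J2, J2 & J3 — 2 in total.

2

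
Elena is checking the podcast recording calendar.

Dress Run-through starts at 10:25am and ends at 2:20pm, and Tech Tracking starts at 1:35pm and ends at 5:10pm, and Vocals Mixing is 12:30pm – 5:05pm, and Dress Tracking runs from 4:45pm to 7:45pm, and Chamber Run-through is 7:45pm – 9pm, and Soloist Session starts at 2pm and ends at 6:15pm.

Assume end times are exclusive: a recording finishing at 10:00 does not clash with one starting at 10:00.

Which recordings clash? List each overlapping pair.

Dress Run-through & Soloist Session, Dress Run-through & Tech Tracking, Dress Run-through & Vocals Mixing, Dress Tracking & Soloist Session, Dress Tracking & Tech Tracking, Dress Tracking & Vocals Mixing, Soloist Session & Tech Tracking, Soloist Session & Vocals Mixing, Tech Tracking & Vocals Mixing

Two intervals overlap when each starts before the other ends.
Sorted by start: Dress Run-through, Vocals Mixing, Tech Tracking, Soloist Session, Dress Tracking, Chamber Run-through.
Vocals Mixing starts before Dress Run-through ends → Dress Run-through and Vocals Mixing overlap.
Tech Tracking starts before Dress Run-through ends → Dress Run-through and Tech Tracking overlap.
Soloist Session starts before Dress Run-through ends → Dress Run-through and Soloist Session overlap.
Dress Tracking starts after Dress Run-through ends; Dress Run-through is clear from here.
Tech Tracking starts before Vocals Mixing ends → Vocals Mixing and Tech Tracking overlap.
Soloist Session starts before Vocals Mixing ends → Vocals Mixing and Soloist Session overlap.
Dress Tracking starts before Vocals Mixing ends → Vocals Mixing and Dress Tracking overlap.
Chamber Run-through starts after Vocals Mixing ends.
Soloist Session starts before Tech Tracking ends → Tech Tracking and Soloist Session overlap.
Dress Tracking starts before Tech Tracking ends → Tech Tracking and Dress Tracking overlap.
Chamber Run-through starts after Tech Tracking ends.
Dress Tracking starts before Soloist Session ends → Soloist Session and Dress Tracking overlap.
Chamber Run-through starts after Soloist Session ends.
Chamber Run-through starts exactly when Dress Tracking ends (back-to-back, no overlap).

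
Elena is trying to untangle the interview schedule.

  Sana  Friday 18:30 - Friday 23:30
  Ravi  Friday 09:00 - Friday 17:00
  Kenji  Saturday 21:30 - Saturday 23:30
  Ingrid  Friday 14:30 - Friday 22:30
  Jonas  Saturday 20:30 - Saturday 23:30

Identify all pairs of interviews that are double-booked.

Sorted by start: Ravi, Ingrid, Sana, Jonas, Kenji.
Ingrid starts before Ravi ends → Ravi and Ingrid overlap.
Sana starts after Ravi ends, so Ravi has no further overlaps.
Sana starts before Ingrid ends → Ingrid and Sana overlap.
Jonas starts after Ingrid ends, so Ingrid has no further overlaps.
Jonas starts after Sana ends, so Sana has no further overlaps.
Kenji starts before Jonas ends → Jonas and Kenji overlap.

Ingrid & Ravi, Ingrid & Sana, Jonas & Kenji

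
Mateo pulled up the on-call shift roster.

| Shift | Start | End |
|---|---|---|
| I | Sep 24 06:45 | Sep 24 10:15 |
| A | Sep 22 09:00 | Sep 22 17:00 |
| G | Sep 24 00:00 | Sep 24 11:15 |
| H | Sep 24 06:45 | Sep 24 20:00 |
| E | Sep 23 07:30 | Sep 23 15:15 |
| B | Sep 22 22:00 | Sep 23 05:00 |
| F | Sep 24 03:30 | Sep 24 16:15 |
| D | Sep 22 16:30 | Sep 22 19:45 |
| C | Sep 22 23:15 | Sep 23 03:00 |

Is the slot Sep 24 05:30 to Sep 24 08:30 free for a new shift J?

No — it overlaps F, G, H, I

A: ends Sep 22 17:00 at or before J starts Sep 24 05:30 → clear.
D: ends Sep 22 19:45 at or before J starts Sep 24 05:30 → clear.
B: ends Sep 23 05:00 at or before J starts Sep 24 05:30 → clear.
C: ends Sep 23 03:00 at or before J starts Sep 24 05:30 → clear.
E: ends Sep 23 15:15 at or before J starts Sep 24 05:30 → clear.
G: starts Sep 24 00:00 before J ends Sep 24 08:30, and ends Sep 24 11:15 after J starts Sep 24 05:30 → overlap.
F: starts Sep 24 03:30 before J ends Sep 24 08:30, and ends Sep 24 16:15 after J starts Sep 24 05:30 → overlap.
H: starts Sep 24 06:45 before J ends Sep 24 08:30, and ends Sep 24 20:00 after J starts Sep 24 05:30 → overlap.
I: starts Sep 24 06:45 before J ends Sep 24 08:30, and ends Sep 24 10:15 after J starts Sep 24 05:30 → overlap.
J overlaps F, G, H, I.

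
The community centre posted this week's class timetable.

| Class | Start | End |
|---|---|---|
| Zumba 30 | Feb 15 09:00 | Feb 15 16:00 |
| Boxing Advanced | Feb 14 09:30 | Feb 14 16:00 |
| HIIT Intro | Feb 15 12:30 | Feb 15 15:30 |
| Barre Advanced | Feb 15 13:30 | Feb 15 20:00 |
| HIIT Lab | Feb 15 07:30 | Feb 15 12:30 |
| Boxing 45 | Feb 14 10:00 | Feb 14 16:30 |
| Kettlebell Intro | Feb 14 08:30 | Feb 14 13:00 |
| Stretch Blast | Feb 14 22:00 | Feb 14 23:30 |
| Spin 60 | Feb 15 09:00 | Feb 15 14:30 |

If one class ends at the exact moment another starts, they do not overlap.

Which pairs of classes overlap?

Barre Advanced & HIIT Intro, Barre Advanced & Spin 60, Barre Advanced & Zumba 30, Boxing 45 & Boxing Advanced, Boxing 45 & Kettlebell Intro, Boxing Advanced & Kettlebell Intro, HIIT Intro & Spin 60, HIIT Intro & Zumba 30, HIIT Lab & Spin 60, HIIT Lab & Zumba 30, Spin 60 & Zumba 30

Sorted by start: Kettlebell Intro, Boxing Advanced, Boxing 45, Stretch Blast, HIIT Lab, Zumba 30, Spin 60, HIIT Intro, Barre Advanced.
Boxing Advanced starts before Kettlebell Intro ends → Kettlebell Intro and Boxing Advanced overlap.
Boxing 45 starts before Kettlebell Intro ends → Kettlebell Intro and Boxing 45 overlap.
Stretch Blast starts after Kettlebell Intro ends, so nothing later overlaps Kettlebell Intro either.
Boxing 45 starts before Boxing Advanced ends → Boxing Advanced and Boxing 45 overlap.
Stretch Blast starts after Boxing Advanced ends, so nothing later overlaps Boxing Advanced either.
Stretch Blast starts after Boxing 45 ends, so nothing later overlaps Boxing 45 either.
HIIT Lab starts after Stretch Blast ends, so nothing later overlaps Stretch Blast either.
Zumba 30 starts before HIIT Lab ends → HIIT Lab and Zumba 30 overlap.
Spin 60 starts before HIIT Lab ends → HIIT Lab and Spin 60 overlap.
HIIT Intro starts exactly when HIIT Lab ends (back-to-back, no overlap), so nothing later overlaps HIIT Lab either.
Spin 60 starts before Zumba 30 ends → Zumba 30 and Spin 60 overlap.
HIIT Intro starts before Zumba 30 ends → Zumba 30 and HIIT Intro overlap.
Barre Advanced starts before Zumba 30 ends → Zumba 30 and Barre Advanced overlap.
HIIT Intro starts before Spin 60 ends → Spin 60 and HIIT Intro overlap.
Barre Advanced starts before Spin 60 ends → Spin 60 and Barre Advanced overlap.
Barre Advanced starts before HIIT Intro ends → HIIT Intro and Barre Advanced overlap.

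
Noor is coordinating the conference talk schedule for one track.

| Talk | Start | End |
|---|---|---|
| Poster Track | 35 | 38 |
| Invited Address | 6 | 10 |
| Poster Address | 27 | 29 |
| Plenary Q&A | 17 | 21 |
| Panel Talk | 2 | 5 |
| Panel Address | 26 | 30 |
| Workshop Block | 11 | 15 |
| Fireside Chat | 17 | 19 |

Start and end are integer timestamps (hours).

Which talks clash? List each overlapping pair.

Fireside Chat & Plenary Q&A, Panel Address & Poster Address

Sorted by start: Panel Talk, Invited Address, Workshop Block, Plenary Q&A, Fireside Chat, Panel Address, Poster Address, Poster Track.
Invited Address starts after Panel Talk ends, so nothing later overlaps Panel Talk either.
Workshop Block starts after Invited Address ends, so nothing later overlaps Invited Address either.
Plenary Q&A starts after Workshop Block ends, so nothing later overlaps Workshop Block either.
Fireside Chat starts before Plenary Q&A ends → Plenary Q&A and Fireside Chat overlap.
Panel Address starts after Plenary Q&A ends, so nothing later overlaps Plenary Q&A either.
Panel Address starts after Fireside Chat ends, so nothing later overlaps Fireside Chat either.
Poster Address starts before Panel Address ends → Panel Address and Poster Address overlap.
Poster Track starts after Panel Address ends.
Poster Track starts after Poster Address ends.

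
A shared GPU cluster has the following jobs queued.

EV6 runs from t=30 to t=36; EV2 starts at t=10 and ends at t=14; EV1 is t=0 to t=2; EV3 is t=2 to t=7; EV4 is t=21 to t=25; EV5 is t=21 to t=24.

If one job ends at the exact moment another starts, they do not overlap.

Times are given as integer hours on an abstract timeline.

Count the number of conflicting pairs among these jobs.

1

Sorted by start: EV1, EV3, EV2, EV4, EV5, EV6.
EV3 starts exactly when EV1 ends (back-to-back, no overlap), so EV1 has no further overlaps.
EV2 starts after EV3 ends, so EV3 has no further overlaps.
EV4 starts after EV2 ends, so EV2 has no further overlaps.
EV5 starts before EV4 ends → EV4 and EV5 overlap.
EV6 starts after EV4 ends.
EV6 starts after EV5 ends.
Overlapping pairs: EV4 & EV5 — 1 in total.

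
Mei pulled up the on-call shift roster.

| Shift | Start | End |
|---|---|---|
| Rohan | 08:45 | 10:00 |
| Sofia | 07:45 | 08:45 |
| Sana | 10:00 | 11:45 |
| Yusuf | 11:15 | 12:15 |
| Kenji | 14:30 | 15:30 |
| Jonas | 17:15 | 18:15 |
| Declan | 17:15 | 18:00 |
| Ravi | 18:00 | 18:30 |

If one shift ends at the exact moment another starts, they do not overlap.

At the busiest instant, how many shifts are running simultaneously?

Sweep the timeline, counting +1 at each start and −1 at each end (ends before starts at a tie):
07:45 start Sofia → 1
08:45 end Sofia → 0
08:45 start Rohan → 1
10:00 end Rohan → 0
10:00 start Sana → 1
11:15 start Yusuf → 2
11:45 end Sana → 1
12:15 end Yusuf → 0
14:30 start Kenji → 1
15:30 end Kenji → 0
17:15 start Declan → 1
17:15 start Jonas → 2
18:00 end Declan → 1
18:00 start Ravi → 2
18:15 end Jonas → 1
18:30 end Ravi → 0
Peak is 2, at 11:15 (Sana, Yusuf).

2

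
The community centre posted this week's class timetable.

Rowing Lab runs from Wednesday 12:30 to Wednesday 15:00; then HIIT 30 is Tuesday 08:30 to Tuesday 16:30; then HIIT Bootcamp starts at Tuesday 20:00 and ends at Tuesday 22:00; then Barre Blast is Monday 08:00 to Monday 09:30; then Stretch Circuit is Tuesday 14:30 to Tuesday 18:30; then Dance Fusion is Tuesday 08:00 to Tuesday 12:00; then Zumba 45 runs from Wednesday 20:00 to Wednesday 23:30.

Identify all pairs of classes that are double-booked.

Dance Fusion & HIIT 30, HIIT 30 & Stretch Circuit

Check each pair: they overlap iff neither finishes before the other starts.
Sorted by start: Barre Blast, Dance Fusion, HIIT 30, Stretch Circuit, HIIT Bootcamp, Rowing Lab, Zumba 45.
Dance Fusion starts after Barre Blast ends — done with Barre Blast.
HIIT 30 starts before Dance Fusion ends → Dance Fusion and HIIT 30 overlap.
Stretch Circuit starts after Dance Fusion ends — done with Dance Fusion.
Stretch Circuit starts before HIIT 30 ends → HIIT 30 and Stretch Circuit overlap.
HIIT Bootcamp starts after HIIT 30 ends — done with HIIT 30.
HIIT Bootcamp starts after Stretch Circuit ends — done with Stretch Circuit.
Rowing Lab starts after HIIT Bootcamp ends — done with HIIT Bootcamp.
Zumba 45 starts after Rowing Lab ends.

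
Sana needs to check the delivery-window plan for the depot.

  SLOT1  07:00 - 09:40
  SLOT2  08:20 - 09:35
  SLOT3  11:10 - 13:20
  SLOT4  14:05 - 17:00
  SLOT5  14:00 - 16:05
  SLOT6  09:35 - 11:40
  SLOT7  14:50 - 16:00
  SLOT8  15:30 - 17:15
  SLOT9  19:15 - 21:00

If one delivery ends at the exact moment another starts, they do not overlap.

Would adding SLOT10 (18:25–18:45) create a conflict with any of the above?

SLOT1: ends 09:40 at or before SLOT10 starts 18:25 → clear.
SLOT2: ends 09:35 at or before SLOT10 starts 18:25 → clear.
SLOT6: ends 11:40 at or before SLOT10 starts 18:25 → clear.
SLOT3: ends 13:20 at or before SLOT10 starts 18:25 → clear.
SLOT5: ends 16:05 at or before SLOT10 starts 18:25 → clear.
SLOT4: ends 17:00 at or before SLOT10 starts 18:25 → clear.
SLOT7: ends 16:00 at or before SLOT10 starts 18:25 → clear.
SLOT8: ends 17:15 at or before SLOT10 starts 18:25 → clear.
SLOT9: starts 19:15 at or after SLOT10 ends 18:45 → clear.

No — it doesn't clash with anything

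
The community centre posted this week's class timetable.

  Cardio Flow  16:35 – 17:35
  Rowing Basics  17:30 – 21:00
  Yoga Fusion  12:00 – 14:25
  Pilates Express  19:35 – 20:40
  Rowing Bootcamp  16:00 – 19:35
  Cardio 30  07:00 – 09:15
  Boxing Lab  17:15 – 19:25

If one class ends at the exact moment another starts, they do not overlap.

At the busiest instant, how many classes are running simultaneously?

Sweep the timeline, counting +1 at each start and −1 at each end (ends before starts at a tie):
07:00 start Cardio 30 → 1
09:15 end Cardio 30 → 0
12:00 start Yoga Fusion → 1
14:25 end Yoga Fusion → 0
16:00 start Rowing Bootcamp → 1
16:35 start Cardio Flow → 2
17:15 start Boxing Lab → 3
17:30 start Rowing Basics → 4
17:35 end Cardio Flow → 3
19:25 end Boxing Lab → 2
19:35 end Rowing Bootcamp → 1
19:35 start Pilates Express → 2
20:40 end Pilates Express → 1
21:00 end Rowing Basics → 0
Peak is 4, at 17:30 (Boxing Lab, Cardio Flow, Rowing Basics, Rowing Bootcamp).

4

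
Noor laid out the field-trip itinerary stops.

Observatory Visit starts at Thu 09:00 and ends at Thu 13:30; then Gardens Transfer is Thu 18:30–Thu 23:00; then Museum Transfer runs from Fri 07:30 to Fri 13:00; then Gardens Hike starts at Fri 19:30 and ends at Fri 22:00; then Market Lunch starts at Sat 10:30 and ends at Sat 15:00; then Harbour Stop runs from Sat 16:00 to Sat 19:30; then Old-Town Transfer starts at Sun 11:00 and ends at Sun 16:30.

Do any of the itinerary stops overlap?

No

Sorted by start: Observatory Visit, Gardens Transfer, Museum Transfer, Gardens Hike, Market Lunch, Harbour Stop, Old-Town Transfer.
Gardens Transfer starts after Observatory Visit ends; Observatory Visit is clear from here.
Museum Transfer starts after Gardens Transfer ends; Gardens Transfer is clear from here.
Gardens Hike starts after Museum Transfer ends; Museum Transfer is clear from here.
Market Lunch starts after Gardens Hike ends; Gardens Hike is clear from here.
Harbour Stop starts after Market Lunch ends; Market Lunch is clear from here.
Old-Town Transfer starts after Harbour Stop ends.
Every pair is clear; the schedule has no overlaps.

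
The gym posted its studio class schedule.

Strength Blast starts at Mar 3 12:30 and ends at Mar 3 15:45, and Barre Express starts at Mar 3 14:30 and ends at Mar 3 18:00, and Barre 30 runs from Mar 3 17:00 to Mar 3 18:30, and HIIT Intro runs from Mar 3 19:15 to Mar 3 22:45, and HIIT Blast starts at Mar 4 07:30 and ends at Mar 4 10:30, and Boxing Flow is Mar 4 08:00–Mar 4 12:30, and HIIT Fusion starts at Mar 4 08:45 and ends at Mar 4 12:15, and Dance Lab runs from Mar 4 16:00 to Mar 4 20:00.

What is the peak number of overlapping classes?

3

Sweep the timeline, counting +1 at each start and −1 at each end (ends before starts at a tie):
Mar 3 12:30 start Strength Blast → 1
Mar 3 14:30 start Barre Express → 2
Mar 3 15:45 end Strength Blast → 1
Mar 3 17:00 start Barre 30 → 2
Mar 3 18:00 end Barre Express → 1
Mar 3 18:30 end Barre 30 → 0
Mar 3 19:15 start HIIT Intro → 1
Mar 3 22:45 end HIIT Intro → 0
Mar 4 07:30 start HIIT Blast → 1
Mar 4 08:00 start Boxing Flow → 2
Mar 4 08:45 start HIIT Fusion → 3
Mar 4 10:30 end HIIT Blast → 2
Mar 4 12:15 end HIIT Fusion → 1
Mar 4 12:30 end Boxing Flow → 0
Mar 4 16:00 start Dance Lab → 1
Mar 4 20:00 end Dance Lab → 0
Peak is 3, at Mar 4 08:45 (Boxing Flow, HIIT Blast, HIIT Fusion).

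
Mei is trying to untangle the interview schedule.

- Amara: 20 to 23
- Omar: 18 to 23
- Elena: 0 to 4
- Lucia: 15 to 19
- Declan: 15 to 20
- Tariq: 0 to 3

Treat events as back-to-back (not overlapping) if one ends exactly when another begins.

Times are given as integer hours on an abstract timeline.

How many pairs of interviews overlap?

Sorted by start: Tariq, Elena, Lucia, Declan, Omar, Amara.
Elena starts before Tariq ends → Tariq and Elena overlap.
Lucia starts after Tariq ends; Tariq is clear from here.
Lucia starts after Elena ends; Elena is clear from here.
Declan starts before Lucia ends → Lucia and Declan overlap.
Omar starts before Lucia ends → Lucia and Omar overlap.
Amara starts after Lucia ends.
Omar starts before Declan ends → Declan and Omar overlap.
Amara starts exactly when Declan ends (back-to-back, no overlap).
Amara starts before Omar ends → Omar and Amara overlap.
Overlapping pairs: Amara & Omar, Declan & Lucia, Declan & Omar, Elena & Tariq, Lucia & Omar — 5 in total.

5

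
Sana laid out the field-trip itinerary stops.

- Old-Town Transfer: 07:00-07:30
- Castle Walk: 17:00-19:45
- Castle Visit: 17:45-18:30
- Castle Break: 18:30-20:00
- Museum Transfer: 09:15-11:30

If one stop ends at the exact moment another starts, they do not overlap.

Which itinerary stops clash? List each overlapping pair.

Sorted by start: Old-Town Transfer, Museum Transfer, Castle Walk, Castle Visit, Castle Break.
Museum Transfer starts after Old-Town Transfer ends, so nothing later overlaps Old-Town Transfer either.
Castle Walk starts after Museum Transfer ends, so nothing later overlaps Museum Transfer either.
Castle Visit starts before Castle Walk ends → Castle Walk and Castle Visit overlap.
Castle Break starts before Castle Walk ends → Castle Walk and Castle Break overlap.
Castle Break starts exactly when Castle Visit ends (back-to-back, no overlap).

Castle Break & Castle Walk, Castle Visit & Castle Walk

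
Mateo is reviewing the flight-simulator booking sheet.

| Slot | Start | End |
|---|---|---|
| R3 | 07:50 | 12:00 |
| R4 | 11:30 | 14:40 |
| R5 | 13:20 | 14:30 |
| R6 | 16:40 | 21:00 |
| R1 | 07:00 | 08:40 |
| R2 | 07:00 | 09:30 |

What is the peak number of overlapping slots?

Walk through starts and ends in time order (an end at T is processed before a start at T):
07:00 start R1 → 1
07:00 start R2 → 2
07:50 start R3 → 3
08:40 end R1 → 2
09:30 end R2 → 1
11:30 start R4 → 2
12:00 end R3 → 1
13:20 start R5 → 2
14:30 end R5 → 1
14:40 end R4 → 0
16:40 start R6 → 1
21:00 end R6 → 0
Peak is 3, at 07:50 (R1, R2, R3).

3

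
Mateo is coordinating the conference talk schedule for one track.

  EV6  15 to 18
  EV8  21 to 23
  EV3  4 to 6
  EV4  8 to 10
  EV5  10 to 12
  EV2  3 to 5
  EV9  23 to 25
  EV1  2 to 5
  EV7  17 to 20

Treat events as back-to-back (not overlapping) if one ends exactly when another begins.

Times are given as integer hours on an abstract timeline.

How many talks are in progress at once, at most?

Sweep the timeline, counting +1 at each start and −1 at each end (ends before starts at a tie):
2 start EV1 → 1
3 start EV2 → 2
4 start EV3 → 3
5 end EV1 → 2
5 end EV2 → 1
6 end EV3 → 0
8 start EV4 → 1
10 end EV4 → 0
10 start EV5 → 1
12 end EV5 → 0
15 start EV6 → 1
17 start EV7 → 2
18 end EV6 → 1
20 end EV7 → 0
21 start EV8 → 1
23 end EV8 → 0
23 start EV9 → 1
25 end EV9 → 0
Peak is 3, at 4 (EV1, EV2, EV3).

3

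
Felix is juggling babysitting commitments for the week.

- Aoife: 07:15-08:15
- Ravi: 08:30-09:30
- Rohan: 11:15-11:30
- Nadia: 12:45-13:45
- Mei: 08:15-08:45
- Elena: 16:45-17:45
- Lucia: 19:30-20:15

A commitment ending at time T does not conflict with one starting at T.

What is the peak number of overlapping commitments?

Sweep the timeline, counting +1 at each start and −1 at each end (ends before starts at a tie):
07:15 start Aoife → 1
08:15 end Aoife → 0
08:15 start Mei → 1
08:30 start Ravi → 2
08:45 end Mei → 1
09:30 end Ravi → 0
11:15 start Rohan → 1
11:30 end Rohan → 0
12:45 start Nadia → 1
13:45 end Nadia → 0
16:45 start Elena → 1
17:45 end Elena → 0
19:30 start Lucia → 1
20:15 end Lucia → 0
Peak is 2, at 08:30 (Mei, Ravi).

2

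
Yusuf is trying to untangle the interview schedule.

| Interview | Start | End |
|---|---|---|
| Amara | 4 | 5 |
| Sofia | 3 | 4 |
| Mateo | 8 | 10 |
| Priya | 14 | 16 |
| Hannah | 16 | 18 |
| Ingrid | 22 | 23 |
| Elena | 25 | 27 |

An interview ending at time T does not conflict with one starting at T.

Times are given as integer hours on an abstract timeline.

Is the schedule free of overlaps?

Yes

Two intervals overlap when each starts before the other ends.
Sorted by start: Sofia, Amara, Mateo, Priya, Hannah, Ingrid, Elena.
Amara starts exactly when Sofia ends (back-to-back, no overlap) — done with Sofia.
Mateo starts after Amara ends — done with Amara.
Priya starts after Mateo ends — done with Mateo.
Hannah starts exactly when Priya ends (back-to-back, no overlap) — done with Priya.
Ingrid starts after Hannah ends — done with Hannah.
Elena starts after Ingrid ends.
Every pair is clear; the schedule has no overlaps.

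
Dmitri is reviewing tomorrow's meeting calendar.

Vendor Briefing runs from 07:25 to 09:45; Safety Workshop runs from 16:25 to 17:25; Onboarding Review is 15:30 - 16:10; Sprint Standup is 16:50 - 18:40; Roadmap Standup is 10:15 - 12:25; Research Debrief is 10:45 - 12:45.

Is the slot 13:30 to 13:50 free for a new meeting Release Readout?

Yes — the slot is free

Vendor Briefing: ends 09:45 at or before Release Readout starts 13:30 → clear.
Roadmap Standup: ends 12:25 at or before Release Readout starts 13:30 → clear.
Research Debrief: ends 12:45 at or before Release Readout starts 13:30 → clear.
Onboarding Review: starts 15:30 at or after Release Readout ends 13:50 → clear.
Safety Workshop: starts 16:25 at or after Release Readout ends 13:50 → clear.
Sprint Standup: starts 16:50 at or after Release Readout ends 13:50 → clear.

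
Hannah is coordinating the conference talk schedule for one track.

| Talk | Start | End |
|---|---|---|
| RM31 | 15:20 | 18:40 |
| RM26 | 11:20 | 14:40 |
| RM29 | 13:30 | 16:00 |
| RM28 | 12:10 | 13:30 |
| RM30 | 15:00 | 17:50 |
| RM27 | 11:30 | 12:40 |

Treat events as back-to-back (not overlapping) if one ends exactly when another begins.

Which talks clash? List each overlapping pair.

Check each pair: they overlap iff neither finishes before the other starts.
Sorted by start: RM26, RM27, RM28, RM29, RM30, RM31.
RM27 starts before RM26 ends → RM26 and RM27 overlap.
RM28 starts before RM26 ends → RM26 and RM28 overlap.
RM29 starts before RM26 ends → RM26 and RM29 overlap.
RM30 starts after RM26 ends; RM26 is clear from here.
RM28 starts before RM27 ends → RM27 and RM28 overlap.
RM29 starts after RM27 ends; RM27 is clear from here.
RM29 starts exactly when RM28 ends (back-to-back, no overlap); RM28 is clear from here.
RM30 starts before RM29 ends → RM29 and RM30 overlap.
RM31 starts before RM29 ends → RM29 and RM31 overlap.
RM31 starts before RM30 ends → RM30 and RM31 overlap.

RM26 & RM27, RM26 & RM28, RM26 & RM29, RM27 & RM28, RM29 & RM30, RM29 & RM31, RM30 & RM31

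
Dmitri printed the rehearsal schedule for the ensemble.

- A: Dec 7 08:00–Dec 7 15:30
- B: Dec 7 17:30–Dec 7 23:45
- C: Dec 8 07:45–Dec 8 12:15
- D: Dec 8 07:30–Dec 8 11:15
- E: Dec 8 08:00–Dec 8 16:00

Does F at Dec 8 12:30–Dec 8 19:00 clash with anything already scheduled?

Yes — it overlaps E

A: ends Dec 7 15:30 at or before F starts Dec 8 12:30 → clear.
B: ends Dec 7 23:45 at or before F starts Dec 8 12:30 → clear.
D: ends Dec 8 11:15 at or before F starts Dec 8 12:30 → clear.
C: ends Dec 8 12:15 at or before F starts Dec 8 12:30 → clear.
E: starts Dec 8 08:00 before F ends Dec 8 19:00, and ends Dec 8 16:00 after F starts Dec 8 12:30 → overlap.
F overlaps E.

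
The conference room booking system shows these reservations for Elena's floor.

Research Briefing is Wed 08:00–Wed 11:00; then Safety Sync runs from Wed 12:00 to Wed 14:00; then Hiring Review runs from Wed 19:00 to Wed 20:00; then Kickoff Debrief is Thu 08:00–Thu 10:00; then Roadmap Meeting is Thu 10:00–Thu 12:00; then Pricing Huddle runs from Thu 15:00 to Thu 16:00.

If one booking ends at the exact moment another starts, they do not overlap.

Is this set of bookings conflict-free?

Yes

Sorted by start: Research Briefing, Safety Sync, Hiring Review, Kickoff Debrief, Roadmap Meeting, Pricing Huddle.
Safety Sync starts after Research Briefing ends, so Research Briefing has no further overlaps.
Hiring Review starts after Safety Sync ends, so Safety Sync has no further overlaps.
Kickoff Debrief starts after Hiring Review ends, so Hiring Review has no further overlaps.
Roadmap Meeting starts exactly when Kickoff Debrief ends (back-to-back, no overlap), so Kickoff Debrief has no further overlaps.
Pricing Huddle starts after Roadmap Meeting ends.
Every pair is clear; the schedule has no overlaps.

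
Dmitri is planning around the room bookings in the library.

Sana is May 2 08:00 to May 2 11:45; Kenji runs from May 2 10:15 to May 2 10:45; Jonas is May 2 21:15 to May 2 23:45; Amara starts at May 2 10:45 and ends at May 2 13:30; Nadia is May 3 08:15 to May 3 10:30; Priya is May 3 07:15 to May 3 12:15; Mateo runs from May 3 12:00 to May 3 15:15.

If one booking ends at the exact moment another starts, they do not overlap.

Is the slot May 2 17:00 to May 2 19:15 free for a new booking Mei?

Yes — the slot is free

Sana: ends May 2 11:45 at or before Mei starts May 2 17:00 → clear.
Kenji: ends May 2 10:45 at or before Mei starts May 2 17:00 → clear.
Amara: ends May 2 13:30 at or before Mei starts May 2 17:00 → clear.
Jonas: starts May 2 21:15 at or after Mei ends May 2 19:15 → clear.
Priya: starts May 3 07:15 at or after Mei ends May 2 19:15 → clear.
Nadia: starts May 3 08:15 at or after Mei ends May 2 19:15 → clear.
Mateo: starts May 3 12:00 at or after Mei ends May 2 19:15 → clear.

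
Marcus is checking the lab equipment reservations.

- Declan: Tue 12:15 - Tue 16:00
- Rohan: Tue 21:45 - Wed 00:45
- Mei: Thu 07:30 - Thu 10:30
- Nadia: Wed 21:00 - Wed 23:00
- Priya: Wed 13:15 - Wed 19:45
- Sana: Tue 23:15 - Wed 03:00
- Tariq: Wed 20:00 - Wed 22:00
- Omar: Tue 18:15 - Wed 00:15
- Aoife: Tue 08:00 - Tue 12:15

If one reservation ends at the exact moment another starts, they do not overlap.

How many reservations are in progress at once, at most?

3

Sweep the timeline, counting +1 at each start and −1 at each end (ends before starts at a tie):
Tue 08:00 start Aoife → 1
Tue 12:15 end Aoife → 0
Tue 12:15 start Declan → 1
Tue 16:00 end Declan → 0
Tue 18:15 start Omar → 1
Tue 21:45 start Rohan → 2
Tue 23:15 start Sana → 3
Wed 00:15 end Omar → 2
Wed 00:45 end Rohan → 1
Wed 03:00 end Sana → 0
Wed 13:15 start Priya → 1
Wed 19:45 end Priya → 0
Wed 20:00 start Tariq → 1
Wed 21:00 start Nadia → 2
Wed 22:00 end Tariq → 1
Wed 23:00 end Nadia → 0
Thu 07:30 start Mei → 1
Thu 10:30 end Mei → 0
Peak is 3, at Tue 23:15 (Omar, Rohan, Sana).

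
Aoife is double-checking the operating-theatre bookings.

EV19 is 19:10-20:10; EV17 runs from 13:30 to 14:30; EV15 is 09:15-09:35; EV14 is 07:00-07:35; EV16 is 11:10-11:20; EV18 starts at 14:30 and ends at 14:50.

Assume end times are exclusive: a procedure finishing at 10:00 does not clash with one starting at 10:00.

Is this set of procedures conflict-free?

Sorted by start: EV14, EV15, EV16, EV17, EV18, EV19.
EV15 starts after EV14 ends; EV14 is clear from here.
EV16 starts after EV15 ends; EV15 is clear from here.
EV17 starts after EV16 ends; EV16 is clear from here.
EV18 starts exactly when EV17 ends (back-to-back, no overlap); EV17 is clear from here.
EV19 starts after EV18 ends.
Every pair is clear; the schedule has no overlaps.

Yes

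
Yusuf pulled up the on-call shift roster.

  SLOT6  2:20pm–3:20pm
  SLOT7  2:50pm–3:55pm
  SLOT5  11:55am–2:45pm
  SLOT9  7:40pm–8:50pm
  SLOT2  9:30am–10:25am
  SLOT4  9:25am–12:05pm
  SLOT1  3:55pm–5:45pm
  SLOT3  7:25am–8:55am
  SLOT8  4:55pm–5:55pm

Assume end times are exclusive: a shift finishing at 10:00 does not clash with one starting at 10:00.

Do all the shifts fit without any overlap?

No

Sorted by start: SLOT3, SLOT4, SLOT2, SLOT5, SLOT6, SLOT7, SLOT1, SLOT8, SLOT9.
SLOT4 starts after SLOT3 ends; SLOT3 is clear from here.
SLOT2 starts before SLOT4 ends → SLOT4 and SLOT2 overlap.
That's a conflict, so the schedule is not conflict-free.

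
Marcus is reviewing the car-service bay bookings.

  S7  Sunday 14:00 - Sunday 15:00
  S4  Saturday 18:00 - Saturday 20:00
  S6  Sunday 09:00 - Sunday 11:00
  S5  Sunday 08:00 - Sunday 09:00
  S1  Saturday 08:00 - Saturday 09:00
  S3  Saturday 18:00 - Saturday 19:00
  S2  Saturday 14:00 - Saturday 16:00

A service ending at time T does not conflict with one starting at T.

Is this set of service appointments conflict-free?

No

Sorted by start: S1, S2, S3, S4, S5, S6, S7.
S2 starts after S1 ends; S1 is clear from here.
S3 starts after S2 ends; S2 is clear from here.
S4 starts before S3 ends → S3 and S4 overlap.
That's a conflict, so the schedule is not conflict-free.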